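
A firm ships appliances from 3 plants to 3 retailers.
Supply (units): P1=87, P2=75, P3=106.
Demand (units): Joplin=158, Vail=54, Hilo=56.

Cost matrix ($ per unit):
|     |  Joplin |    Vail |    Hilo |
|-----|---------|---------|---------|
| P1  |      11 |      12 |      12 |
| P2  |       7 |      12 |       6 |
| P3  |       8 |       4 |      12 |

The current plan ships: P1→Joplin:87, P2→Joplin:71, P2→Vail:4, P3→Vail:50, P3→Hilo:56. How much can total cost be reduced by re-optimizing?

Current plan cost = 87·11 + 71·7 + 4·12 + 50·4 + 56·12 = $2374.
Optimal plan:
  P1–Joplin: 87 × $11 = $957
  P2–Joplin: 19 × $7 = $133
  P2–Hilo: 56 × $6 = $336
  P3–Joplin: 52 × $8 = $416
  P3–Vail: 54 × $4 = $216
Optimal cost = $2058.
Saving = 2374 − 2058 = $316.

316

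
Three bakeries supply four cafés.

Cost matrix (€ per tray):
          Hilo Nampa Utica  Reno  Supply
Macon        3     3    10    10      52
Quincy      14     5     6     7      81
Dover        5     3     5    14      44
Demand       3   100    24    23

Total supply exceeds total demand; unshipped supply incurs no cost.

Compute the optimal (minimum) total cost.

An optimal shipping plan:
  Macon→Hilo: 3 × €3 = €9
  Macon→Nampa: 49 × €3 = €147
  Quincy→Nampa: 7 × €5 = €35
  Quincy→Utica: 24 × €6 = €144
  Quincy→Reno: 23 × €7 = €161
  Dover→Nampa: 44 × €3 = €132
Total = 9 + 147 + 35 + 144 + 161 + 132 = €628.

628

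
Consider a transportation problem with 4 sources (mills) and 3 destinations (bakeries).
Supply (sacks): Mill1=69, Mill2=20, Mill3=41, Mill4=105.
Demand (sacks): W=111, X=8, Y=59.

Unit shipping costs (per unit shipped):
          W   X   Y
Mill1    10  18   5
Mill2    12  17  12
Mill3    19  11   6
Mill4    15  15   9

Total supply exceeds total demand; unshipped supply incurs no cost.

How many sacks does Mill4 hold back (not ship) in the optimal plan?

An optimal plan:
  Mill1–W: 69 × 10 = 690
  Mill2–W: 20 × 12 = 240
  Mill3–X: 8 × 11 = 88
  Mill3–Y: 33 × 6 = 198
  Mill4–W: 22 × 15 = 330
  Mill4–Y: 26 × 9 = 234
Total cost = 1780.
Mill4 ships 48 of its 105, leaving 57.

57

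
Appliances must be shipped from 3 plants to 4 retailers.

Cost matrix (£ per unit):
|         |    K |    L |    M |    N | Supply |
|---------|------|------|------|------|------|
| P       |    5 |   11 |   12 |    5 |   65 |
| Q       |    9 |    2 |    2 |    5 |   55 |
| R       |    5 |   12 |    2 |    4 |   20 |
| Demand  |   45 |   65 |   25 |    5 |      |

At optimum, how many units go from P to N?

Solving gives:
  P to K: 45 × £5 = £225
  P to L: 15 × £11 = £165
  P to N: 5 × £5 = £25
  Q to L: 50 × £2 = £100
  Q to M: 5 × £2 = £10
  R to M: 20 × £2 = £40
Total cost = £565.
So P→N carries 5 units.

5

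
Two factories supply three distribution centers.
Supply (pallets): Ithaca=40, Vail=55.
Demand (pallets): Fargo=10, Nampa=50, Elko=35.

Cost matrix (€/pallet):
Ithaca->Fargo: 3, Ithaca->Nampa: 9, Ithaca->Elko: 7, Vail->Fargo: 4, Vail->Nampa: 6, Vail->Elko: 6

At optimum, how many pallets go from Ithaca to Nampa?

Optimal shipments:
  Ithaca to Fargo: 10 × €3 = €30
  Ithaca to Elko: 30 × €7 = €210
  Vail to Nampa: 50 × €6 = €300
  Vail to Elko: 5 × €6 = €30
Total cost = €570.
The route Ithaca→Nampa is not used.

0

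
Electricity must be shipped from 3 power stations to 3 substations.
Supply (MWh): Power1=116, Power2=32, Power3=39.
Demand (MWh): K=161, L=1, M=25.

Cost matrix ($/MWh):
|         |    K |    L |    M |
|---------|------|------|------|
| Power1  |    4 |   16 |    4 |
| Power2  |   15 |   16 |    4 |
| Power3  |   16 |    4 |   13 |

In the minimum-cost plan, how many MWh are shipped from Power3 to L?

The minimum-cost plan:
  Power1→K: 116 × $4 = $464
  Power2→K: 7 × $15 = $105
  Power2→M: 25 × $4 = $100
  Power3→K: 38 × $16 = $608
  Power3→L: 1 × $4 = $4
Total cost = $1281.
So Power3→L carries 1 MWh.

1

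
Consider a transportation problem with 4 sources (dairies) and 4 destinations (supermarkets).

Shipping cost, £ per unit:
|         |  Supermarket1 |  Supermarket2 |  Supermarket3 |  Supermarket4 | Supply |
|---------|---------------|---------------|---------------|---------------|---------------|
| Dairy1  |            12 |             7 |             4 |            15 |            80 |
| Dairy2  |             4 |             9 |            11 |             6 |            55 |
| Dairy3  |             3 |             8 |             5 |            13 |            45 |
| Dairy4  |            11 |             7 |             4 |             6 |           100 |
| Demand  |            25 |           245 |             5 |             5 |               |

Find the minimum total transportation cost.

1960

Optimal allocation:
  Dairy1–Supermarket2: 80 crates
  Dairy2–Supermarket1: 25 crates
  Dairy2–Supermarket2: 25 crates
  Dairy2–Supermarket4: 5 crates
  Dairy3–Supermarket2: 40 crates
  Dairy3–Supermarket3: 5 crates
  Dairy4–Supermarket2: 100 crates
Total cost = £1960.
(Supply check: Dairy1 ships 80; Dairy2 ships 55; Dairy3 ships 45; Dairy4 ships 100.)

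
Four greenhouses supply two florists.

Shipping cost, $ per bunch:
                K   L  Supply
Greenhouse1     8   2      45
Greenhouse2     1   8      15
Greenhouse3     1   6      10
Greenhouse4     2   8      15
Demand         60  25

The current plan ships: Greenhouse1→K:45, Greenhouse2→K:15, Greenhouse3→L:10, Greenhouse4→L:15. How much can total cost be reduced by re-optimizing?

290

Current plan cost = 45·8 + 15·1 + 10·6 + 15·8 = $555.
Optimal plan:
  Greenhouse1->K: 20 × $8 = $160
  Greenhouse1->L: 25 × $2 = $50
  Greenhouse2->K: 15 × $1 = $15
  Greenhouse3->K: 10 × $1 = $10
  Greenhouse4->K: 15 × $2 = $30
Optimal cost = $265.
Saving = 555 − 265 = $290.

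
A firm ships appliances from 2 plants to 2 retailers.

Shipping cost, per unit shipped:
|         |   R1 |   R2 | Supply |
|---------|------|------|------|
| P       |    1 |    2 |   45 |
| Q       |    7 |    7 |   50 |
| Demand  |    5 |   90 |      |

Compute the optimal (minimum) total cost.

435

An optimal shipping plan:
  P to R1: 5 × 1 = 5
  P to R2: 40 × 2 = 80
  Q to R2: 50 × 7 = 350
Total = 5 + 80 + 350 = 435.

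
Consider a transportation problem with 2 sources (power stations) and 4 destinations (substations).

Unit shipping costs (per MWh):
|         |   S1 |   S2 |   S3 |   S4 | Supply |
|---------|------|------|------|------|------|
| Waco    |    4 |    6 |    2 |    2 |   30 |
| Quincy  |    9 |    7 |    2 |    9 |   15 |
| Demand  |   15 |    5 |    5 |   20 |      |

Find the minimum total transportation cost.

170

One minimum-cost allocation:
  Waco to S1: 10 × 4 = 40
  Waco to S4: 20 × 2 = 40
  Quincy to S1: 5 × 9 = 45
  Quincy to S2: 5 × 7 = 35
  Quincy to S3: 5 × 2 = 10
Total = 40 + 40 + 45 + 35 + 10 = 170.
(Supply check: Waco ships 30; Quincy ships 15.)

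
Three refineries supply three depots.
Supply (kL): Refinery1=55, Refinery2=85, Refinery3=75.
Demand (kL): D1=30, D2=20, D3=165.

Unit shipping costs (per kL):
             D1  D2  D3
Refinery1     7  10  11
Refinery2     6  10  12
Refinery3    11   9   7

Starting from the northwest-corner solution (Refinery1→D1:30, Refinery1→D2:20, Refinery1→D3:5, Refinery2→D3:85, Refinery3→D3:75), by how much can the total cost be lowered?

80

Current plan cost = 30·7 + 20·10 + 5·11 + 85·12 + 75·7 = 2010.
Optimal plan:
  Refinery1 to D3: 55 × 11 = 605
  Refinery2 to D1: 30 × 6 = 180
  Refinery2 to D2: 20 × 10 = 200
  Refinery2 to D3: 35 × 12 = 420
  Refinery3 to D3: 75 × 7 = 525
Optimal cost = 1930.
Saving = 2010 − 1930 = 80.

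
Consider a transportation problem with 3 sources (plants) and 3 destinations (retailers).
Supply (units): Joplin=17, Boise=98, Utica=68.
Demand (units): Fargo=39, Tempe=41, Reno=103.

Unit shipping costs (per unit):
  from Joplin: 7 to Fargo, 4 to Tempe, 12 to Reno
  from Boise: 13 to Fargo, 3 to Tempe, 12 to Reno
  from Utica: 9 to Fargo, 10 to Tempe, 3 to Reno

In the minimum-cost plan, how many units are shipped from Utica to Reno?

The minimum-cost plan:
  Joplin→Fargo: 17 × 7 = 119
  Boise→Fargo: 22 × 13 = 286
  Boise→Tempe: 41 × 3 = 123
  Boise→Reno: 35 × 12 = 420
  Utica→Reno: 68 × 3 = 204
Total cost = 1152.
So Utica→Reno carries 68 units.

68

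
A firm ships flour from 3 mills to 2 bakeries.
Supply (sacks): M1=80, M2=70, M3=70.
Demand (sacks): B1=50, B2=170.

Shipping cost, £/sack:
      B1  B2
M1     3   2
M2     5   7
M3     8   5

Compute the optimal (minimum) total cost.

900

A cheapest plan:
  M1 to B2: 80 sacks
  M2 to B1: 50 sacks
  M2 to B2: 20 sacks
  M3 to B2: 70 sacks
Total cost = £900.
(Supply check: M1 ships 80; M2 ships 70; M3 ships 70.)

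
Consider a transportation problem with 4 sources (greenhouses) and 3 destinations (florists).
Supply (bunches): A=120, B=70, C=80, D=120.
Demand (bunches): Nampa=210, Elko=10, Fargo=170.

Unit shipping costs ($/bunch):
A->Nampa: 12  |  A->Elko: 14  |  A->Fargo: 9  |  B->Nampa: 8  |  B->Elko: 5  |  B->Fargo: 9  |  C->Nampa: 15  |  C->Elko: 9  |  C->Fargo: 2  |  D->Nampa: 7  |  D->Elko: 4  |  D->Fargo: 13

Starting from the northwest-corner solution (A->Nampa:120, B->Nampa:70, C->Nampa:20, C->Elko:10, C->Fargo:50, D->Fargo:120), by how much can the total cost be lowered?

Current plan cost = 120·12 + 70·8 + 20·15 + 10·9 + 50·2 + 120·13 = $4050.
Optimal plan:
  A→Nampa: 30 bunches
  A→Fargo: 90 bunches
  B→Nampa: 70 bunches
  C→Fargo: 80 bunches
  D→Nampa: 110 bunches
  D→Elko: 10 bunches
Optimal cost = $2700.
Saving = 4050 − 2700 = $1350.

1350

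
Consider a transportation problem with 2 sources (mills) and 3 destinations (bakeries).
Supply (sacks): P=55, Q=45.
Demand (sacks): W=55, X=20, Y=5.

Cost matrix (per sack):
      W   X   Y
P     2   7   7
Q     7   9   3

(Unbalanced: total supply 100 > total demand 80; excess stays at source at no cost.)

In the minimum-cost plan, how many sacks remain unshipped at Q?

An optimal plan:
  P to W: 55 × 2 = 110
  Q to X: 20 × 9 = 180
  Q to Y: 5 × 3 = 15
Total cost = 305.
Q ships 25 of its 45, leaving 20.

20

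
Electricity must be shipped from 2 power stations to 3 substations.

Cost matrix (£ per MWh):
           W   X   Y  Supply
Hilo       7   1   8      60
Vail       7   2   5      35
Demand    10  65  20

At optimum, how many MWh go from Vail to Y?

Optimal shipments:
  Hilo to X: 60 × £1 = £60
  Vail to W: 10 × £7 = £70
  Vail to X: 5 × £2 = £10
  Vail to Y: 20 × £5 = £100
Total cost = £240.
So Vail→Y carries 20 MWh.

20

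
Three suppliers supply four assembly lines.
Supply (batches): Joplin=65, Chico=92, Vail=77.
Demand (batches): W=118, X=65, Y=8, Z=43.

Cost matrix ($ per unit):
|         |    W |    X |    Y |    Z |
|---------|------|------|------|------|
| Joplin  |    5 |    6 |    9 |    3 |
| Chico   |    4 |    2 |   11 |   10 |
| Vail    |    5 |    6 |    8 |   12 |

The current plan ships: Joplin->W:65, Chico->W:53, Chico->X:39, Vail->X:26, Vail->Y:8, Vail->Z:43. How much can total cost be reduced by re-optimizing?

Current plan cost = 65·5 + 53·4 + 39·2 + 26·6 + 8·8 + 43·12 = $1351.
Optimal plan:
  Joplin–W: 22 × $5 = $110
  Joplin–Z: 43 × $3 = $129
  Chico–W: 27 × $4 = $108
  Chico–X: 65 × $2 = $130
  Vail–W: 69 × $5 = $345
  Vail–Y: 8 × $8 = $64
Optimal cost = $886.
Saving = 1351 − 886 = $465.

465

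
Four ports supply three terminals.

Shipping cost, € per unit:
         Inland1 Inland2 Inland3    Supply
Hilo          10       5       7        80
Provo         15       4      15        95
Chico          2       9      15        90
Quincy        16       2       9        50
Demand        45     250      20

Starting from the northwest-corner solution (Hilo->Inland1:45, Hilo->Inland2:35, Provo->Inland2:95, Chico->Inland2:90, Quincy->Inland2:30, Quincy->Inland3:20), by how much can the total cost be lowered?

640

Current plan cost = 45·10 + 35·5 + 95·4 + 90·9 + 30·2 + 20·9 = €2055.
Optimal plan:
  Hilo to Inland2: 60 × €5 = €300
  Hilo to Inland3: 20 × €7 = €140
  Provo to Inland2: 95 × €4 = €380
  Chico to Inland1: 45 × €2 = €90
  Chico to Inland2: 45 × €9 = €405
  Quincy to Inland2: 50 × €2 = €100
Optimal cost = €1415.
Saving = 2055 − 1415 = €640.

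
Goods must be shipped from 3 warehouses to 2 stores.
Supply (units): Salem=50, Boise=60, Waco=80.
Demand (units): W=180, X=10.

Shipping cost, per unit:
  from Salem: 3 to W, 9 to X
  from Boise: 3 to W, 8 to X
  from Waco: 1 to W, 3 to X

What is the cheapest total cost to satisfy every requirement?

A cheapest plan:
  Salem to W: 50 × 3 = 150
  Boise to W: 60 × 3 = 180
  Waco to W: 70 × 1 = 70
  Waco to X: 10 × 3 = 30
Total = 150 + 180 + 70 + 30 = 430.

430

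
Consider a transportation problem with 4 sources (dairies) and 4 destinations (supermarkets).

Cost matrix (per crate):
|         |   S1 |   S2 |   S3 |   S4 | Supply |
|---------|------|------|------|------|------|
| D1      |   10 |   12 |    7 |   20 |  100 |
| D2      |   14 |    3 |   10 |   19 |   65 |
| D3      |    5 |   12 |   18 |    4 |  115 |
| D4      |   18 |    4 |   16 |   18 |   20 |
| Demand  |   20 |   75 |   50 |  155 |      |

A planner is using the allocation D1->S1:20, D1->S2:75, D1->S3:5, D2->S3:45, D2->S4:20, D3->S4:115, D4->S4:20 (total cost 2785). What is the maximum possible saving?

Current plan cost = 20·10 + 75·12 + 5·7 + 45·10 + 20·19 + 115·4 + 20·18 = 2785.
Optimal plan:
  D1 to S1: 20 crates
  D1 to S3: 50 crates
  D1 to S4: 30 crates
  D2 to S2: 65 crates
  D3 to S4: 115 crates
  D4 to S2: 10 crates
  D4 to S4: 10 crates
Optimal cost = 2025.
Saving = 2785 − 2025 = 760.

760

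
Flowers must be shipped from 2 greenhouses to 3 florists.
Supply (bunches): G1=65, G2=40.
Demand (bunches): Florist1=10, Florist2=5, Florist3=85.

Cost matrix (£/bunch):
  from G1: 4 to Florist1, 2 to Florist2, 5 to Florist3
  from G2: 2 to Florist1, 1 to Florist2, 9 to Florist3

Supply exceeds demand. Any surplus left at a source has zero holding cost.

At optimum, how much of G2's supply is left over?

5

An optimal plan:
  G1→Florist3: 65 bunches
  G2→Florist1: 10 bunches
  G2→Florist2: 5 bunches
  G2→Florist3: 20 bunches
Total cost = £530.
G2 ships 35 of its 40, leaving 5.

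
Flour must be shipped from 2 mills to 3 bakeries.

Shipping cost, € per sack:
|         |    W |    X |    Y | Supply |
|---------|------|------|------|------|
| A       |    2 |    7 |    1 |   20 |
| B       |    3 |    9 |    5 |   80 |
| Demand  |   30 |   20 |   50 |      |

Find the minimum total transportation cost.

Optimal allocation:
  A–Y: 20 × €1 = €20
  B–W: 30 × €3 = €90
  B–X: 20 × €9 = €180
  B–Y: 30 × €5 = €150
Total = 20 + 90 + 180 + 150 = €440.

440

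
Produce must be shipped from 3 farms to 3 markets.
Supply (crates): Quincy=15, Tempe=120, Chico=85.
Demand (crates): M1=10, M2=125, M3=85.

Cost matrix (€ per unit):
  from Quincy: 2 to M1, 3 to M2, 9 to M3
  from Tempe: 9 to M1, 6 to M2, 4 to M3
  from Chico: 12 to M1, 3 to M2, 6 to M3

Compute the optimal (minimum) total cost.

One minimum-cost allocation:
  Quincy to M1: 10 × €2 = €20
  Quincy to M2: 5 × €3 = €15
  Tempe to M2: 35 × €6 = €210
  Tempe to M3: 85 × €4 = €340
  Chico to M2: 85 × €3 = €255
Total = 20 + 15 + 210 + 340 + 255 = €840.

840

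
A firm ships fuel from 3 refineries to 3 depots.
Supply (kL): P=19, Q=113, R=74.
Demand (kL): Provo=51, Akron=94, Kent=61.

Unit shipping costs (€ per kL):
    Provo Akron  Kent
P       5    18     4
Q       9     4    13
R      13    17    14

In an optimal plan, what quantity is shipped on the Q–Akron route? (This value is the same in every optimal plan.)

94

Optimal shipments:
  P->Kent: 19 × €4 = €76
  Q->Provo: 19 × €9 = €171
  Q->Akron: 94 × €4 = €376
  R->Provo: 32 × €13 = €416
  R->Kent: 42 × €14 = €588
Total cost = €1627.
So Q→Akron carries 94 kL.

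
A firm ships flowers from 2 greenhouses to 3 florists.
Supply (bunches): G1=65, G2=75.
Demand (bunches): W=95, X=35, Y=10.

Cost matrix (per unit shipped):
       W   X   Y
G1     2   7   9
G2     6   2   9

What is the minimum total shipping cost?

A cheapest plan:
  G1–W: 65 bunches
  G2–W: 30 bunches
  G2–X: 35 bunches
  G2–Y: 10 bunches
Total cost = 470.
(Supply check: G1 ships 65; G2 ships 75.)

470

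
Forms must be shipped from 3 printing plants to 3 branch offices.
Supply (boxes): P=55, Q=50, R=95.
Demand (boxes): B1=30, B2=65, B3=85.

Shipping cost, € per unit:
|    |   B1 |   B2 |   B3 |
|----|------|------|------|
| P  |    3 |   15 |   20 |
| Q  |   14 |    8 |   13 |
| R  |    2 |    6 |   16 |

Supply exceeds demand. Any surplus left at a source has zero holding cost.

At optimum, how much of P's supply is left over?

20

An optimal plan:
  P→B1: 30 × €3 = €90
  P→B3: 5 × €20 = €100
  Q→B3: 50 × €13 = €650
  R→B2: 65 × €6 = €390
  R→B3: 30 × €16 = €480
Total cost = €1710.
P ships 35 of its 55, leaving 20.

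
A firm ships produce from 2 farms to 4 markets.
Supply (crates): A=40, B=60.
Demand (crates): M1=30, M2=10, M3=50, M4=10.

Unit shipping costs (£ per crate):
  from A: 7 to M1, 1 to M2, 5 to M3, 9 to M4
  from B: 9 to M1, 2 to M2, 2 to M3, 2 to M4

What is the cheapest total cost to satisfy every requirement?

An optimal shipping plan:
  A to M1: 30 × £7 = £210
  A to M2: 10 × £1 = £10
  B to M3: 50 × £2 = £100
  B to M4: 10 × £2 = £20
Total = 210 + 10 + 100 + 20 = £340.
(Supply check: A ships 40; B ships 60.)

340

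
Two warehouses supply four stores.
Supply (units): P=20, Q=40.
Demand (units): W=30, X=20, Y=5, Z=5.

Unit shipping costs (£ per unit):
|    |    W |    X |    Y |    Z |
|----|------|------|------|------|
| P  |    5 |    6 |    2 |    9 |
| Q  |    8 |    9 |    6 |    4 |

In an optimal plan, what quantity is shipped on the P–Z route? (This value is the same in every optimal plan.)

Solving gives:
  P to W: 15 × £5 = £75
  P to Y: 5 × £2 = £10
  Q to W: 15 × £8 = £120
  Q to X: 20 × £9 = £180
  Q to Z: 5 × £4 = £20
Total cost = £405.
The route P→Z is not used.

0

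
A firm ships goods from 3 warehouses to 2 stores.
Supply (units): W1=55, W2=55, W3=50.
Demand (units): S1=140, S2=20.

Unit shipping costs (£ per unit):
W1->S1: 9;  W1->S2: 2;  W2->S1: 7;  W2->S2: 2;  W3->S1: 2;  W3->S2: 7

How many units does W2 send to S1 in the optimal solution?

55

Optimal shipments:
  W1 to S1: 35 × £9 = £315
  W1 to S2: 20 × £2 = £40
  W2 to S1: 55 × £7 = £385
  W3 to S1: 50 × £2 = £100
Total cost = £840.
So W2→S1 carries 55 units.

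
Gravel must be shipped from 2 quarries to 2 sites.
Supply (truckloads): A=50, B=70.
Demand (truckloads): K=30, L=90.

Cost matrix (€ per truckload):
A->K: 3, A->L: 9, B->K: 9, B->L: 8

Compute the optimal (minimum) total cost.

An optimal shipping plan:
  A–K: 30 truckloads
  A–L: 20 truckloads
  B–L: 70 truckloads
Total cost = €830.

830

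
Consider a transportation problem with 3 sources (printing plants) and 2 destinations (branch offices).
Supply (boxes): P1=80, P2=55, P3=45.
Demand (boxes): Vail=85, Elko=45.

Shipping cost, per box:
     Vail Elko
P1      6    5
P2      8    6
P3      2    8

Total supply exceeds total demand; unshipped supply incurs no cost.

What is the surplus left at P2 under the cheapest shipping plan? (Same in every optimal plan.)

Minimum-cost shipments:
  P1–Vail: 40 × 6 = 240
  P1–Elko: 40 × 5 = 200
  P2–Elko: 5 × 6 = 30
  P3–Vail: 45 × 2 = 90
Total cost = 560.
P2 ships 5 of its 55, leaving 50.

50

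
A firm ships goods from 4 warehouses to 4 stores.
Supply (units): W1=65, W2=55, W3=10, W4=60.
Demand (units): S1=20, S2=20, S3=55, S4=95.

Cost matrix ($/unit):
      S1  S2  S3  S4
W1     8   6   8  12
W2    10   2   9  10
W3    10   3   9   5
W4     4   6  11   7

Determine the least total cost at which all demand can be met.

1350

Optimal allocation:
  W1 to S1: 10 × $8 = $80
  W1 to S3: 55 × $8 = $440
  W2 to S2: 20 × $2 = $40
  W2 to S4: 35 × $10 = $350
  W3 to S4: 10 × $5 = $50
  W4 to S1: 10 × $4 = $40
  W4 to S4: 50 × $7 = $350
Total = 80 + 440 + 40 + 350 + 50 + 40 + 350 = $1350.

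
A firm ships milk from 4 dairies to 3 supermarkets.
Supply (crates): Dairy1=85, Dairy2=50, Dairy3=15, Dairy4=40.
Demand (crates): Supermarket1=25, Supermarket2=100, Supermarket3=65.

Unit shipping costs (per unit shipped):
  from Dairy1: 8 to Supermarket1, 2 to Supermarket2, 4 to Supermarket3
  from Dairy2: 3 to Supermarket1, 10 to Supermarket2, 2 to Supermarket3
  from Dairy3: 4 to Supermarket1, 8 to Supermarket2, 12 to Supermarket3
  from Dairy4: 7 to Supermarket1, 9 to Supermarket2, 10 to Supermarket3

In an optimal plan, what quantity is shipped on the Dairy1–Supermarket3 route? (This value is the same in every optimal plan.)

0

Optimal shipments:
  Dairy1→Supermarket2: 85 crates
  Dairy2→Supermarket3: 50 crates
  Dairy3→Supermarket1: 15 crates
  Dairy4→Supermarket1: 10 crates
  Dairy4→Supermarket2: 15 crates
  Dairy4→Supermarket3: 15 crates
Total cost = 685.
The route Dairy1→Supermarket3 is not used.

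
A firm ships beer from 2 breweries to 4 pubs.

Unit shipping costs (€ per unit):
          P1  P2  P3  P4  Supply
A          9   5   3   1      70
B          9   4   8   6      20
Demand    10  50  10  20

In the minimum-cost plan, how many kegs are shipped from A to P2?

30

The minimum-cost plan:
  A–P1: 10 × €9 = €90
  A–P2: 30 × €5 = €150
  A–P3: 10 × €3 = €30
  A–P4: 20 × €1 = €20
  B–P2: 20 × €4 = €80
Total cost = €370.
So A→P2 carries 30 kegs.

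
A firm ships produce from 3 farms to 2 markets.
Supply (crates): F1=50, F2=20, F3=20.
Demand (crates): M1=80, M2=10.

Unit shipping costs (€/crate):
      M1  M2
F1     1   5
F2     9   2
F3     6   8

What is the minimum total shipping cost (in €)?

An optimal shipping plan:
  F1 to M1: 50 × €1 = €50
  F2 to M1: 10 × €9 = €90
  F2 to M2: 10 × €2 = €20
  F3 to M1: 20 × €6 = €120
Total = 50 + 90 + 20 + 120 = €280.

280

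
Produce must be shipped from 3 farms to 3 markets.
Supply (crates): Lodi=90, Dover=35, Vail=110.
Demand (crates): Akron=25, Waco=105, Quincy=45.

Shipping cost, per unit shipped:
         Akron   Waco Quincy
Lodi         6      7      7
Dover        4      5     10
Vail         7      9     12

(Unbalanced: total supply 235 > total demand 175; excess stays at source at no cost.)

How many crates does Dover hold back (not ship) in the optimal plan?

0

Minimum-cost shipments:
  Lodi→Waco: 45 crates
  Lodi→Quincy: 45 crates
  Dover→Waco: 35 crates
  Vail→Akron: 25 crates
  Vail→Waco: 25 crates
Total cost = 1205.
Dover ships 35 of its 35, leaving 0.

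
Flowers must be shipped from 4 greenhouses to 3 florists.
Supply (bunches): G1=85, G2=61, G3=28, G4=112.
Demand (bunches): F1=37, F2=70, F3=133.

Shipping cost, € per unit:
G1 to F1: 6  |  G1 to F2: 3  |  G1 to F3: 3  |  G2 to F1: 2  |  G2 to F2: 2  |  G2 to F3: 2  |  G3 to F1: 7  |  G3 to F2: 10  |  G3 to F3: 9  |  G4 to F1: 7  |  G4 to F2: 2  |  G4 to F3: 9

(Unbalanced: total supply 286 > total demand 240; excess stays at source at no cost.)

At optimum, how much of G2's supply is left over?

Minimum-cost shipments:
  G1 to F3: 85 × €3 = €255
  G2 to F1: 13 × €2 = €26
  G2 to F3: 48 × €2 = €96
  G3 to F1: 24 × €7 = €168
  G4 to F2: 70 × €2 = €140
Total cost = €685.
G2 ships 61 of its 61, leaving 0.

0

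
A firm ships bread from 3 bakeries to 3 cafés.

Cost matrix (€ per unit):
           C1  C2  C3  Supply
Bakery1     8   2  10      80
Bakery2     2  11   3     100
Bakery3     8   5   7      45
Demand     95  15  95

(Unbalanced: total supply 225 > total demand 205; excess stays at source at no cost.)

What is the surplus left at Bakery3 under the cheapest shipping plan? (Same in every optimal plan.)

Minimum-cost shipments:
  Bakery1->C1: 45 trays
  Bakery1->C2: 15 trays
  Bakery2->C1: 50 trays
  Bakery2->C3: 50 trays
  Bakery3->C3: 45 trays
Total cost = €955.
Bakery3 ships 45 of its 45, leaving 0.

0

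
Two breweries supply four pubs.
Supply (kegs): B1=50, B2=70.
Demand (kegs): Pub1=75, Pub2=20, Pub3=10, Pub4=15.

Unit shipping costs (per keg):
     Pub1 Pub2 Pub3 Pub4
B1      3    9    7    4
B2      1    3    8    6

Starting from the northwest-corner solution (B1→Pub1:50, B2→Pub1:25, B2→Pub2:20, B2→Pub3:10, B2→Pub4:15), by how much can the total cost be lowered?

90

Current plan cost = 50·3 + 25·1 + 20·3 + 10·8 + 15·6 = 405.
Optimal plan:
  B1→Pub1: 25 × 3 = 75
  B1→Pub3: 10 × 7 = 70
  B1→Pub4: 15 × 4 = 60
  B2→Pub1: 50 × 1 = 50
  B2→Pub2: 20 × 3 = 60
Optimal cost = 315.
Saving = 405 − 315 = 90.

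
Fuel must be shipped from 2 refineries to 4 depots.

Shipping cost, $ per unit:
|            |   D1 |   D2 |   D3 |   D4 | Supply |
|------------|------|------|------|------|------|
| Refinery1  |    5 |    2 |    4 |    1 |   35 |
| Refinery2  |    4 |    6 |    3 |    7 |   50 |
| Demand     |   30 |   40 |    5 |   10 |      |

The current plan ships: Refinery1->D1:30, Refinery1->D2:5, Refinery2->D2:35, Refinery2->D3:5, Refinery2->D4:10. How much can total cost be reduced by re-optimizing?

Current plan cost = 30·5 + 5·2 + 35·6 + 5·3 + 10·7 = $455.
Optimal plan:
  Refinery1->D2: 25 kL
  Refinery1->D4: 10 kL
  Refinery2->D1: 30 kL
  Refinery2->D2: 15 kL
  Refinery2->D3: 5 kL
Optimal cost = $285.
Saving = 455 − 285 = $170.

170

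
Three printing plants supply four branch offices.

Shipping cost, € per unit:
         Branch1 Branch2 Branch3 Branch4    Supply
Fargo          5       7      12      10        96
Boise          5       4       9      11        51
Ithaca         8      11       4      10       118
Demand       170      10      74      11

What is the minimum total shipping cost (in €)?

1395

One minimum-cost allocation:
  Fargo→Branch1: 96 × €5 = €480
  Boise→Branch1: 41 × €5 = €205
  Boise→Branch2: 10 × €4 = €40
  Ithaca→Branch1: 33 × €8 = €264
  Ithaca→Branch3: 74 × €4 = €296
  Ithaca→Branch4: 11 × €10 = €110
Total = 480 + 205 + 40 + 264 + 296 + 110 = €1395.
(Supply check: Fargo ships 96; Boise ships 51; Ithaca ships 118.)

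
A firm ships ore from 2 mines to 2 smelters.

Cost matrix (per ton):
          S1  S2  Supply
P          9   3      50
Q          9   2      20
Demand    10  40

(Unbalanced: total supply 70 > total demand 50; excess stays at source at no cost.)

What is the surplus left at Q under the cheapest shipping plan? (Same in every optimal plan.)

0

Minimum-cost shipments:
  P–S1: 10 tons
  P–S2: 20 tons
  Q–S2: 20 tons
Total cost = 190.
Q ships 20 of its 20, leaving 0.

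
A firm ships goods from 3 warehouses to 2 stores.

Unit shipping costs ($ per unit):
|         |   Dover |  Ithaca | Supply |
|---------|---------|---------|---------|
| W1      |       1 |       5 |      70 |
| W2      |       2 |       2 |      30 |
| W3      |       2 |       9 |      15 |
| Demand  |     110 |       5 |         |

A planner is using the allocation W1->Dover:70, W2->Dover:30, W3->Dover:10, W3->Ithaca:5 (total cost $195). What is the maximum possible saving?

35

Current plan cost = 70·1 + 30·2 + 10·2 + 5·9 = $195.
Optimal plan:
  W1→Dover: 70 × $1 = $70
  W2→Dover: 25 × $2 = $50
  W2→Ithaca: 5 × $2 = $10
  W3→Dover: 15 × $2 = $30
Optimal cost = $160.
Saving = 195 − 160 = $35.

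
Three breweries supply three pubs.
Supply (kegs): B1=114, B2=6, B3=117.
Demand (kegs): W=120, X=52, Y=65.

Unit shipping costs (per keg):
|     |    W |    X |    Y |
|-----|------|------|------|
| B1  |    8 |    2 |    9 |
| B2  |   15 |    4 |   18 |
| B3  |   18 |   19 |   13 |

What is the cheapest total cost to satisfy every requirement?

One minimum-cost allocation:
  B1→W: 68 kegs
  B1→X: 46 kegs
  B2→X: 6 kegs
  B3→W: 52 kegs
  B3→Y: 65 kegs
Total cost = 2441.
(Supply check: B1 ships 114; B2 ships 6; B3 ships 117.)

2441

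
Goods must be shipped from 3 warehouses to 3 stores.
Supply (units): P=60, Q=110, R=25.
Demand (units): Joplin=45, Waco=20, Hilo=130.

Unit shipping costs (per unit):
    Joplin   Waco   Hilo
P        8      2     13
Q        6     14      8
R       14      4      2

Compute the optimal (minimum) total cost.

1280

An optimal shipping plan:
  P->Joplin: 40 units
  P->Waco: 20 units
  Q->Joplin: 5 units
  Q->Hilo: 105 units
  R->Hilo: 25 units
Total cost = 1280.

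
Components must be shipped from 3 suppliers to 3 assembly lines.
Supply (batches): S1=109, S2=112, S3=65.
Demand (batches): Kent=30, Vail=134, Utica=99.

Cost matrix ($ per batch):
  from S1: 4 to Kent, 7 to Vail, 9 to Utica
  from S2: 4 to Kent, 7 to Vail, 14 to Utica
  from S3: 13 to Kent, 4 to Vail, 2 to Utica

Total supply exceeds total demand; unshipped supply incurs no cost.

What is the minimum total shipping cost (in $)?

Optimal allocation:
  S1 to Vail: 75 × $7 = $525
  S1 to Utica: 34 × $9 = $306
  S2 to Kent: 30 × $4 = $120
  S2 to Vail: 59 × $7 = $413
  S3 to Utica: 65 × $2 = $130
Total = 525 + 306 + 120 + 413 + 130 = $1494.
(Supply check: S1 ships 109; S2 ships 89; S3 ships 65.)

1494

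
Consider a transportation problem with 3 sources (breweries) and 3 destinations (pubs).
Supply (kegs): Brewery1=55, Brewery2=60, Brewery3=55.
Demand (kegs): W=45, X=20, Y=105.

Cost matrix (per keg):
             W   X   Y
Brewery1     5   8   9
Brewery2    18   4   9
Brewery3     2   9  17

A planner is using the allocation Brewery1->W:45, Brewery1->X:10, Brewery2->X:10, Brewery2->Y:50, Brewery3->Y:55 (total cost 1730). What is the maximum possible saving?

565

Current plan cost = 45·5 + 10·8 + 10·4 + 50·9 + 55·17 = 1730.
Optimal plan:
  Brewery1 to Y: 55 × 9 = 495
  Brewery2 to X: 10 × 4 = 40
  Brewery2 to Y: 50 × 9 = 450
  Brewery3 to W: 45 × 2 = 90
  Brewery3 to X: 10 × 9 = 90
Optimal cost = 1165.
Saving = 1730 − 1165 = 565.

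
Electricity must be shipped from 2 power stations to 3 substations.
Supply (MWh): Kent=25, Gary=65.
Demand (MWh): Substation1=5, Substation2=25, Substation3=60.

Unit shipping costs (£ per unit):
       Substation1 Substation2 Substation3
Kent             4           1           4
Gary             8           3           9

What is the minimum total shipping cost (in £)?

530

Optimal allocation:
  Kent–Substation3: 25 × £4 = £100
  Gary–Substation1: 5 × £8 = £40
  Gary–Substation2: 25 × £3 = £75
  Gary–Substation3: 35 × £9 = £315
Total = 100 + 40 + 75 + 315 = £530.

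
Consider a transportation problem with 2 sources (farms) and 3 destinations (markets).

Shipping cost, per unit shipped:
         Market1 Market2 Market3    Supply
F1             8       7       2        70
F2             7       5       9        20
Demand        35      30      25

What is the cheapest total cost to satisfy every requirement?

500

An optimal shipping plan:
  F1–Market1: 35 crates
  F1–Market2: 10 crates
  F1–Market3: 25 crates
  F2–Market2: 20 crates
Total cost = 500.
(Supply check: F1 ships 70; F2 ships 20.)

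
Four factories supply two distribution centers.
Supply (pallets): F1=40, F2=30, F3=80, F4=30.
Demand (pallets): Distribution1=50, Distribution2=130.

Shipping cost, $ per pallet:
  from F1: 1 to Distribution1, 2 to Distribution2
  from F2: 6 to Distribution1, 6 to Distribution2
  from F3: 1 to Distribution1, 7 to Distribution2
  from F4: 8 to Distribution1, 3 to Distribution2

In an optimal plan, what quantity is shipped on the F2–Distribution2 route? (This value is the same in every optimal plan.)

30

Optimal shipments:
  F1 to Distribution2: 40 × $2 = $80
  F2 to Distribution2: 30 × $6 = $180
  F3 to Distribution1: 50 × $1 = $50
  F3 to Distribution2: 30 × $7 = $210
  F4 to Distribution2: 30 × $3 = $90
Total cost = $610.
So F2→Distribution2 carries 30 pallets.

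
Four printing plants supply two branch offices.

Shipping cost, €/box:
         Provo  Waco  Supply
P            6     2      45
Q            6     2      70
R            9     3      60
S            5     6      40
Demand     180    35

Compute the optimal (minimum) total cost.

An optimal shipping plan:
  P to Provo: 45 boxes
  Q to Provo: 70 boxes
  R to Provo: 25 boxes
  R to Waco: 35 boxes
  S to Provo: 40 boxes
Total cost = €1220.

1220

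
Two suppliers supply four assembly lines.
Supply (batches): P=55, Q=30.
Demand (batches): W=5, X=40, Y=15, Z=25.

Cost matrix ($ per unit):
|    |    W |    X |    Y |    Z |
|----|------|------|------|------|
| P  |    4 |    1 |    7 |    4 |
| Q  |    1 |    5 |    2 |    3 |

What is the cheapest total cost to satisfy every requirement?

Optimal allocation:
  P->X: 40 batches
  P->Z: 15 batches
  Q->W: 5 batches
  Q->Y: 15 batches
  Q->Z: 10 batches
Total cost = $165.
(Supply check: P ships 55; Q ships 30.)

165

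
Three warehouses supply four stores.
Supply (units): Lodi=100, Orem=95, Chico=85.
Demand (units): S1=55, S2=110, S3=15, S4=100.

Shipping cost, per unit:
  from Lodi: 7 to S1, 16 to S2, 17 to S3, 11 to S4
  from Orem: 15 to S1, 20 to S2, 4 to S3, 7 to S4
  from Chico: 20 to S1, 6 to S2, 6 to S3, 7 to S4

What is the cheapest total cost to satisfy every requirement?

A cheapest plan:
  Lodi->S1: 55 units
  Lodi->S2: 25 units
  Lodi->S4: 20 units
  Orem->S3: 15 units
  Orem->S4: 80 units
  Chico->S2: 85 units
Total cost = 2135.

2135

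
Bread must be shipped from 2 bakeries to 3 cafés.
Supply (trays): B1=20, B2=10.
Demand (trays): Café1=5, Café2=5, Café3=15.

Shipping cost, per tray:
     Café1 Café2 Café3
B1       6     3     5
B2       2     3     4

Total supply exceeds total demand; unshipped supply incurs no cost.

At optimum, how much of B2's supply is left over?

0

An optimal plan:
  B1→Café2: 5 × 3 = 15
  B1→Café3: 10 × 5 = 50
  B2→Café1: 5 × 2 = 10
  B2→Café3: 5 × 4 = 20
Total cost = 95.
B2 ships 10 of its 10, leaving 0.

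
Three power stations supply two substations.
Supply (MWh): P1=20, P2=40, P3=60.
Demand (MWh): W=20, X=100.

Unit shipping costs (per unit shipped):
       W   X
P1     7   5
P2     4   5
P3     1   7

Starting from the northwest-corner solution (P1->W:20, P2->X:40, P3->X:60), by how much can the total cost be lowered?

Current plan cost = 20·7 + 40·5 + 60·7 = 760.
Optimal plan:
  P1 to X: 20 × 5 = 100
  P2 to X: 40 × 5 = 200
  P3 to W: 20 × 1 = 20
  P3 to X: 40 × 7 = 280
Optimal cost = 600.
Saving = 760 − 600 = 160.

160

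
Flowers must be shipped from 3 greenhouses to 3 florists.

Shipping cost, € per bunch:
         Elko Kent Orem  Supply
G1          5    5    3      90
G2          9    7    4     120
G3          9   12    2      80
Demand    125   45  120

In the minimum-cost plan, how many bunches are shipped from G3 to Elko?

0

The minimum-cost plan:
  G1->Elko: 90 × €5 = €450
  G2->Elko: 35 × €9 = €315
  G2->Kent: 45 × €7 = €315
  G2->Orem: 40 × €4 = €160
  G3->Orem: 80 × €2 = €160
Total cost = €1400.
The route G3→Elko is not used.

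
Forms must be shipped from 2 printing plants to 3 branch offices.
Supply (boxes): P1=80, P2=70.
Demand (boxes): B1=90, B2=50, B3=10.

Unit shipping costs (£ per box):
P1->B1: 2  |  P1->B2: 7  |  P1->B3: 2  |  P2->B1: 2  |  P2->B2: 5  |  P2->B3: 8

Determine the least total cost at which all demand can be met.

Optimal allocation:
  P1–B1: 70 boxes
  P1–B3: 10 boxes
  P2–B1: 20 boxes
  P2–B2: 50 boxes
Total cost = £450.

450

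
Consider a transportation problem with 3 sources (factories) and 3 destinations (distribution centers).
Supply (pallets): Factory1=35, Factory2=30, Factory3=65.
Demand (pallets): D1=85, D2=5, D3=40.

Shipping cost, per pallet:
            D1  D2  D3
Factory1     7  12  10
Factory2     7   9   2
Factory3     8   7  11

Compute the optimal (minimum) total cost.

A cheapest plan:
  Factory1–D1: 25 × 7 = 175
  Factory1–D3: 10 × 10 = 100
  Factory2–D3: 30 × 2 = 60
  Factory3–D1: 60 × 8 = 480
  Factory3–D2: 5 × 7 = 35
Total = 175 + 100 + 60 + 480 + 35 = 850.
(Supply check: Factory1 ships 35; Factory2 ships 30; Factory3 ships 65.)

850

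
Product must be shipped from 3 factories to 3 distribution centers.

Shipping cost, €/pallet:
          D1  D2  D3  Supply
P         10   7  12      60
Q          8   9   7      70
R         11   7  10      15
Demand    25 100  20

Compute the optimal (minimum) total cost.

Optimal allocation:
  P–D2: 60 × €7 = €420
  Q–D1: 25 × €8 = €200
  Q–D2: 25 × €9 = €225
  Q–D3: 20 × €7 = €140
  R–D2: 15 × €7 = €105
Total = 420 + 200 + 225 + 140 + 105 = €1090.
(Supply check: P ships 60; Q ships 70; R ships 15.)

1090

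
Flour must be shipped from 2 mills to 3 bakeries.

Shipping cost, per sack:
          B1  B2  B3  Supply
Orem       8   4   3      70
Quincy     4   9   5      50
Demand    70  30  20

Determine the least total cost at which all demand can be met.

540

Optimal allocation:
  Orem to B1: 20 × 8 = 160
  Orem to B2: 30 × 4 = 120
  Orem to B3: 20 × 3 = 60
  Quincy to B1: 50 × 4 = 200
Total = 160 + 120 + 60 + 200 = 540.
(Supply check: Orem ships 70; Quincy ships 50.)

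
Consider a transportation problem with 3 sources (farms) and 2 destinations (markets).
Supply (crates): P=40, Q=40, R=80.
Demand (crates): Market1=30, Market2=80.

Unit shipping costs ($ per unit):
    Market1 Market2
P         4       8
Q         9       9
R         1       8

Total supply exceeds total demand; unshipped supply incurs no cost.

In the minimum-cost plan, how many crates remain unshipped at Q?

Minimum-cost shipments:
  P->Market2: 40 × $8 = $320
  R->Market1: 30 × $1 = $30
  R->Market2: 40 × $8 = $320
Total cost = $670.
Q ships 0 of its 40, leaving 40.

40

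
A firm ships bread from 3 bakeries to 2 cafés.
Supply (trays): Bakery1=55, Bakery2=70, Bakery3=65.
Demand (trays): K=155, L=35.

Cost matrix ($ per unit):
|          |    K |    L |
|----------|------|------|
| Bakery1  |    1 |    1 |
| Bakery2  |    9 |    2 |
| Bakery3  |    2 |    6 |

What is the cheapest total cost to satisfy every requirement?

A cheapest plan:
  Bakery1→K: 55 × $1 = $55
  Bakery2→K: 35 × $9 = $315
  Bakery2→L: 35 × $2 = $70
  Bakery3→K: 65 × $2 = $130
Total = 55 + 315 + 70 + 130 = $570.

570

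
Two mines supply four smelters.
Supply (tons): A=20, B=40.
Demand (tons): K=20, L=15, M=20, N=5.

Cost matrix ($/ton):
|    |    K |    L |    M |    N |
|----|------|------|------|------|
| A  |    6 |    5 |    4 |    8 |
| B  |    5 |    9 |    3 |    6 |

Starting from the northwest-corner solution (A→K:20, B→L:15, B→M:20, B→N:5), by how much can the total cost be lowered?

Current plan cost = 20·6 + 15·9 + 20·3 + 5·6 = $345.
Optimal plan:
  A→K: 5 tons
  A→L: 15 tons
  B→K: 15 tons
  B→M: 20 tons
  B→N: 5 tons
Optimal cost = $270.
Saving = 345 − 270 = $75.

75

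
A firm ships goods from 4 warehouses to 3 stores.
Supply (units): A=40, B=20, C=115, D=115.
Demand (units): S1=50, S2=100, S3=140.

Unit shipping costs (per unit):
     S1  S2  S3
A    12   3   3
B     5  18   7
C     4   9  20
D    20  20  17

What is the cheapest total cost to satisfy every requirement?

An optimal shipping plan:
  A–S2: 35 × 3 = 105
  A–S3: 5 × 3 = 15
  B–S3: 20 × 7 = 140
  C–S1: 50 × 4 = 200
  C–S2: 65 × 9 = 585
  D–S3: 115 × 17 = 1955
Total = 105 + 15 + 140 + 200 + 585 + 1955 = 3000.
(Supply check: A ships 40; B ships 20; C ships 115; D ships 115.)

3000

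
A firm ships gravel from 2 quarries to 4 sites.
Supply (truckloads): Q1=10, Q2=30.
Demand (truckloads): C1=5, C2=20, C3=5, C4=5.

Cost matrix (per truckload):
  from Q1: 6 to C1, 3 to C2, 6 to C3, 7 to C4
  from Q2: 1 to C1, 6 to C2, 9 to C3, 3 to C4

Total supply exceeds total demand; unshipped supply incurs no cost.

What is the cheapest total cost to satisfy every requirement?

A cheapest plan:
  Q1–C2: 10 × 3 = 30
  Q2–C1: 5 × 1 = 5
  Q2–C2: 10 × 6 = 60
  Q2–C3: 5 × 9 = 45
  Q2–C4: 5 × 3 = 15
Total = 30 + 5 + 60 + 45 + 15 = 155.
(Supply check: Q1 ships 10; Q2 ships 25.)

155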